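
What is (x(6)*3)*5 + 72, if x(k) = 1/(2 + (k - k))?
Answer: 159/2 ≈ 79.500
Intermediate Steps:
x(k) = ½ (x(k) = 1/(2 + 0) = 1/2 = ½)
(x(6)*3)*5 + 72 = ((½)*3)*5 + 72 = (3/2)*5 + 72 = 15/2 + 72 = 159/2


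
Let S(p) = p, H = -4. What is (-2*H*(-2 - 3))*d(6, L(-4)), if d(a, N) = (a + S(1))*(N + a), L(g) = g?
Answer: -560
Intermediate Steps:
d(a, N) = (1 + a)*(N + a) (d(a, N) = (a + 1)*(N + a) = (1 + a)*(N + a))
(-2*H*(-2 - 3))*d(6, L(-4)) = (-(-8)*(-2 - 3))*(-4 + 6 + 6² - 4*6) = (-(-8)*(-5))*(-4 + 6 + 36 - 24) = -2*20*14 = -40*14 = -560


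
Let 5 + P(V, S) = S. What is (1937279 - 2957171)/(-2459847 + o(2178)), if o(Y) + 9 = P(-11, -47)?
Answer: 254973/614977 ≈ 0.41461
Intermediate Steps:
P(V, S) = -5 + S
o(Y) = -61 (o(Y) = -9 + (-5 - 47) = -9 - 52 = -61)
(1937279 - 2957171)/(-2459847 + o(2178)) = (1937279 - 2957171)/(-2459847 - 61) = -1019892/(-2459908) = -1019892*(-1/2459908) = 254973/614977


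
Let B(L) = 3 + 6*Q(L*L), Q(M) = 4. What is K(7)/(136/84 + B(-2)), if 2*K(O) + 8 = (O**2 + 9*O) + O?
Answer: 2331/1202 ≈ 1.9393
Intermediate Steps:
B(L) = 27 (B(L) = 3 + 6*4 = 3 + 24 = 27)
K(O) = -4 + O**2/2 + 5*O (K(O) = -4 + ((O**2 + 9*O) + O)/2 = -4 + (O**2 + 10*O)/2 = -4 + (O**2/2 + 5*O) = -4 + O**2/2 + 5*O)
K(7)/(136/84 + B(-2)) = (-4 + (1/2)*7**2 + 5*7)/(136/84 + 27) = (-4 + (1/2)*49 + 35)/(136*(1/84) + 27) = (-4 + 49/2 + 35)/(34/21 + 27) = (111/2)/(601/21) = (21/601)*(111/2) = 2331/1202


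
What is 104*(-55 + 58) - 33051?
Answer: -32739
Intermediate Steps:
104*(-55 + 58) - 33051 = 104*3 - 33051 = 312 - 33051 = -32739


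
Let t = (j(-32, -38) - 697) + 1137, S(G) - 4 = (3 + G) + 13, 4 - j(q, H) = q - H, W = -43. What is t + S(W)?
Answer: 415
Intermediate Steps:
j(q, H) = 4 + H - q (j(q, H) = 4 - (q - H) = 4 + (H - q) = 4 + H - q)
S(G) = 20 + G (S(G) = 4 + ((3 + G) + 13) = 4 + (16 + G) = 20 + G)
t = 438 (t = ((4 - 38 - 1*(-32)) - 697) + 1137 = ((4 - 38 + 32) - 697) + 1137 = (-2 - 697) + 1137 = -699 + 1137 = 438)
t + S(W) = 438 + (20 - 43) = 438 - 23 = 415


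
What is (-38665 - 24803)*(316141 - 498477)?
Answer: 11572501248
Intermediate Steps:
(-38665 - 24803)*(316141 - 498477) = -63468*(-182336) = 11572501248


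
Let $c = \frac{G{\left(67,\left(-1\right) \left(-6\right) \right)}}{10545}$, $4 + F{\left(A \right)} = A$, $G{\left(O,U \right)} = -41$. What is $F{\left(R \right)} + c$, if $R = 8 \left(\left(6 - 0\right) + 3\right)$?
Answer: $\frac{717019}{10545} \approx 67.996$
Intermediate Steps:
$R = 72$ ($R = 8 \left(\left(6 + 0\right) + 3\right) = 8 \left(6 + 3\right) = 8 \cdot 9 = 72$)
$F{\left(A \right)} = -4 + A$
$c = - \frac{41}{10545} \approx -0.0038881$
$F{\left(R \right)} + c = \left(-4 + 72\right) - \frac{41}{10545} = 68 - \frac{41}{10545} = \frac{717019}{10545}$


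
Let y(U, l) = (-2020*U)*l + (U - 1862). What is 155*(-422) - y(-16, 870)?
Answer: -28181932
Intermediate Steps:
y(U, l) = -1862 + U - 2020*U*l (y(U, l) = -2020*U*l + (-1862 + U) = -1862 + U - 2020*U*l)
155*(-422) - y(-16, 870) = 155*(-422) - (-1862 - 16 - 2020*(-16)*870) = -65410 - (-1862 - 16 + 28118400) = -65410 - 1*28116522 = -65410 - 28116522 = -28181932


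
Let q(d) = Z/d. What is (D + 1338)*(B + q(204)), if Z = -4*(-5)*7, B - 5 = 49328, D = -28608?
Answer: -22870603620/17 ≈ -1.3453e+9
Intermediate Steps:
B = 49333 (B = 5 + 49328 = 49333)
Z = 140 (Z = 20*7 = 140)
q(d) = 140/d
(D + 1338)*(B + q(204)) = (-28608 + 1338)*(49333 + 140/204) = -27270*(49333 + 140*(1/204)) = -27270*(49333 + 35/51) = -27270*2516018/51 = -22870603620/17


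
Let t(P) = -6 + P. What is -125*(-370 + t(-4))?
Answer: 47500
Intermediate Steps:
-125*(-370 + t(-4)) = -125*(-370 + (-6 - 4)) = -125*(-370 - 10) = -125*(-380) = 47500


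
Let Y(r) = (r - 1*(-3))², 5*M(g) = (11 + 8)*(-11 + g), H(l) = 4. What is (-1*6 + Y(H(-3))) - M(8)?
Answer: 272/5 ≈ 54.400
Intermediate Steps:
M(g) = -209/5 + 19*g/5 (M(g) = ((11 + 8)*(-11 + g))/5 = (19*(-11 + g))/5 = (-209 + 19*g)/5 = -209/5 + 19*g/5)
Y(r) = (3 + r)² (Y(r) = (r + 3)² = (3 + r)²)
(-1*6 + Y(H(-3))) - M(8) = (-1*6 + (3 + 4)²) - (-209/5 + (19/5)*8) = (-6 + 7²) - (-209/5 + 152/5) = (-6 + 49) - 1*(-57/5) = 43 + 57/5 = 272/5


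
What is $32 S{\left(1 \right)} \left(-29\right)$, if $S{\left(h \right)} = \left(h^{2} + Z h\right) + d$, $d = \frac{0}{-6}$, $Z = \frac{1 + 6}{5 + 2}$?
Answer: $-1856$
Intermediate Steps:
$Z = 1$ ($Z = \frac{7}{7} = 7 \cdot \frac{1}{7} = 1$)
$d = 0$ ($d = 0 \left(- \frac{1}{6}\right) = 0$)
$S{\left(h \right)} = h + h^{2}$ ($S{\left(h \right)} = \left(h^{2} + 1 h\right) + 0 = \left(h^{2} + h\right) + 0 = \left(h + h^{2}\right) + 0 = h + h^{2}$)
$32 S{\left(1 \right)} \left(-29\right) = 32 \cdot 1 \left(1 + 1\right) \left(-29\right) = 32 \cdot 1 \cdot 2 \left(-29\right) = 32 \cdot 2 \left(-29\right) = 64 \left(-29\right) = -1856$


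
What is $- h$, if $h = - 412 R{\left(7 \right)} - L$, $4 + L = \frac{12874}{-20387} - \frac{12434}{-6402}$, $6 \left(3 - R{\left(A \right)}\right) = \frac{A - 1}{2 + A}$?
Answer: $\frac{232490878919}{195776361} \approx 1187.5$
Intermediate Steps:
$R{\left(A \right)} = 3 - \frac{-1 + A}{6 \left(2 + A\right)}$ ($R{\left(A \right)} = 3 - \frac{\left(A - 1\right) \frac{1}{2 + A}}{6} = 3 - \frac{\left(-1 + A\right) \frac{1}{2 + A}}{6} = 3 - \frac{\frac{1}{2 + A} \left(-1 + A\right)}{6} = 3 - \frac{-1 + A}{6 \left(2 + A\right)}$)
$L = - \frac{175498843}{65258787}$ ($L = -4 + \left(\frac{12874}{-20387} - \frac{12434}{-6402}\right) = -4 + \left(12874 \left(- \frac{1}{20387}\right) - - \frac{6217}{3201}\right) = -4 + \left(- \frac{12874}{20387} + \frac{6217}{3201}\right) = -4 + \frac{85536305}{65258787} = - \frac{175498843}{65258787} \approx -2.6893$)
$h = - \frac{232490878919}{195776361}$ ($h = - 412 \frac{37 + 17 \cdot 7}{6 \left(2 + 7\right)} - - \frac{175498843}{65258787} = - 412 \frac{37 + 119}{6 \cdot 9} + \frac{175498843}{65258787} = - 412 \cdot \frac{1}{6} \cdot \frac{1}{9} \cdot 156 + \frac{175498843}{65258787} = \left(-412\right) \frac{26}{9} + \frac{175498843}{65258787} = - \frac{10712}{9} + \frac{175498843}{65258787} = - \frac{232490878919}{195776361} \approx -1187.5$)
$- h = \left(-1\right) \left(- \frac{232490878919}{195776361}\right) = \frac{232490878919}{195776361}$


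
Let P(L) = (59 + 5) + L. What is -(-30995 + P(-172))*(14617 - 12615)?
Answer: 62268206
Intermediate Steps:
P(L) = 64 + L
-(-30995 + P(-172))*(14617 - 12615) = -(-30995 + (64 - 172))*(14617 - 12615) = -(-30995 - 108)*2002 = -(-31103)*2002 = -1*(-62268206) = 62268206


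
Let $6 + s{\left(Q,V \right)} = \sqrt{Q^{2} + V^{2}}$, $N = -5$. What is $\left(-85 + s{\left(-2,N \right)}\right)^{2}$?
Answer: $\left(91 - \sqrt{29}\right)^{2} \approx 7329.9$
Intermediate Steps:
$s{\left(Q,V \right)} = -6 + \sqrt{Q^{2} + V^{2}}$
$\left(-85 + s{\left(-2,N \right)}\right)^{2} = \left(-85 - \left(6 - \sqrt{\left(-2\right)^{2} + \left(-5\right)^{2}}\right)\right)^{2} = \left(-85 - \left(6 - \sqrt{4 + 25}\right)\right)^{2} = \left(-85 - \left(6 - \sqrt{29}\right)\right)^{2} = \left(-91 + \sqrt{29}\right)^{2}$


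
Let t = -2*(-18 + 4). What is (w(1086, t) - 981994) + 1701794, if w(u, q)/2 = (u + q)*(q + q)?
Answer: 844568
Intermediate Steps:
t = 28 (t = -2*(-14) = 28)
w(u, q) = 4*q*(q + u) (w(u, q) = 2*((u + q)*(q + q)) = 2*((q + u)*(2*q)) = 2*(2*q*(q + u)) = 4*q*(q + u))
(w(1086, t) - 981994) + 1701794 = (4*28*(28 + 1086) - 981994) + 1701794 = (4*28*1114 - 981994) + 1701794 = (124768 - 981994) + 1701794 = -857226 + 1701794 = 844568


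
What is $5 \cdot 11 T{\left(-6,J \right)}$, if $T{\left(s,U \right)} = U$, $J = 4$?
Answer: $220$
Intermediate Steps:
$5 \cdot 11 T{\left(-6,J \right)} = 5 \cdot 11 \cdot 4 = 55 \cdot 4 = 220$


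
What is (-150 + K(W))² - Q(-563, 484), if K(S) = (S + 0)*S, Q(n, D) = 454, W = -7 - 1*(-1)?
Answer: 12542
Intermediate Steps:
W = -6 (W = -7 + 1 = -6)
K(S) = S² (K(S) = S*S = S²)
(-150 + K(W))² - Q(-563, 484) = (-150 + (-6)²)² - 1*454 = (-150 + 36)² - 454 = (-114)² - 454 = 12996 - 454 = 12542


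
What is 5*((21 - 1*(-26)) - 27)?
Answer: 100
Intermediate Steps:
5*((21 - 1*(-26)) - 27) = 5*((21 + 26) - 27) = 5*(47 - 27) = 5*20 = 100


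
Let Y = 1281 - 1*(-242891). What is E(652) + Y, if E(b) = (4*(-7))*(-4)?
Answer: 244284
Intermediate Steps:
E(b) = 112 (E(b) = -28*(-4) = 112)
Y = 244172 (Y = 1281 + 242891 = 244172)
E(652) + Y = 112 + 244172 = 244284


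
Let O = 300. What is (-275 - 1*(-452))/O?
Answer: 59/100 ≈ 0.59000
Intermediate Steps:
(-275 - 1*(-452))/O = (-275 - 1*(-452))/300 = (-275 + 452)*(1/300) = 177*(1/300) = 59/100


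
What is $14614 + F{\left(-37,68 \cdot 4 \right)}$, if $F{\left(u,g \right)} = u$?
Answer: $14577$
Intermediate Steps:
$14614 + F{\left(-37,68 \cdot 4 \right)} = 14614 - 37 = 14577$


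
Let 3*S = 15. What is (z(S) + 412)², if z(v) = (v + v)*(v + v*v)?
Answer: 506944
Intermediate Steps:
S = 5 (S = (⅓)*15 = 5)
z(v) = 2*v*(v + v²) (z(v) = (2*v)*(v + v²) = 2*v*(v + v²))
(z(S) + 412)² = (2*5²*(1 + 5) + 412)² = (2*25*6 + 412)² = (300 + 412)² = 712² = 506944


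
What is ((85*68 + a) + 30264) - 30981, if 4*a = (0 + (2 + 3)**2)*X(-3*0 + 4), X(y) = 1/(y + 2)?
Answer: 121537/24 ≈ 5064.0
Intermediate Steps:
X(y) = 1/(2 + y)
a = 25/24 (a = ((0 + (2 + 3)**2)/(2 + (-3*0 + 4)))/4 = ((0 + 5**2)/(2 + (0 + 4)))/4 = ((0 + 25)/(2 + 4))/4 = (25/6)/4 = (25*(1/6))/4 = (1/4)*(25/6) = 25/24 ≈ 1.0417)
((85*68 + a) + 30264) - 30981 = ((85*68 + 25/24) + 30264) - 30981 = ((5780 + 25/24) + 30264) - 30981 = (138745/24 + 30264) - 30981 = 865081/24 - 30981 = 121537/24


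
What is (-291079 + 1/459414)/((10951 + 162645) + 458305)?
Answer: -133725767705/290304166014 ≈ -0.46064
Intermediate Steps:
(-291079 + 1/459414)/((10951 + 162645) + 458305) = (-291079 + 1/459414)/(173596 + 458305) = -133725767705/459414/631901 = -133725767705/459414*1/631901 = -133725767705/290304166014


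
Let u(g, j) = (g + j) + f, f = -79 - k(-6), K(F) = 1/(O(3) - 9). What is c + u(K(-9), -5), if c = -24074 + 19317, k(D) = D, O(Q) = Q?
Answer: -29011/6 ≈ -4835.2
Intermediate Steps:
K(F) = -1/6 (K(F) = 1/(3 - 9) = 1/(-6) = -1/6)
c = -4757
f = -73 (f = -79 - 1*(-6) = -79 + 6 = -73)
u(g, j) = -73 + g + j (u(g, j) = (g + j) - 73 = -73 + g + j)
c + u(K(-9), -5) = -4757 + (-73 - 1/6 - 5) = -4757 - 469/6 = -29011/6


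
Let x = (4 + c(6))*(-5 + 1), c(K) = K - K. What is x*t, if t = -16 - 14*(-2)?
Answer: -192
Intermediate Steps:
c(K) = 0
t = 12 (t = -16 + 28 = 12)
x = -16 (x = (4 + 0)*(-5 + 1) = 4*(-4) = -16)
x*t = -16*12 = -192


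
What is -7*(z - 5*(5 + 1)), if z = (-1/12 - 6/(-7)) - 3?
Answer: 2707/12 ≈ 225.58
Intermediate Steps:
z = -187/84 (z = (-1*1/12 - 6*(-⅐)) - 3 = (-1/12 + 6/7) - 3 = 65/84 - 3 = -187/84 ≈ -2.2262)
-7*(z - 5*(5 + 1)) = -7*(-187/84 - 5*(5 + 1)) = -7*(-187/84 - 5*6) = -7*(-187/84 - 30) = -7*(-2707/84) = 2707/12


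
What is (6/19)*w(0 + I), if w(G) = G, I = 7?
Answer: 42/19 ≈ 2.2105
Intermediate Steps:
(6/19)*w(0 + I) = (6/19)*(0 + 7) = (6*(1/19))*7 = (6/19)*7 = 42/19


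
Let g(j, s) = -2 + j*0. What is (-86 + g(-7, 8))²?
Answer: 7744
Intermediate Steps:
g(j, s) = -2 (g(j, s) = -2 + 0 = -2)
(-86 + g(-7, 8))² = (-86 - 2)² = (-88)² = 7744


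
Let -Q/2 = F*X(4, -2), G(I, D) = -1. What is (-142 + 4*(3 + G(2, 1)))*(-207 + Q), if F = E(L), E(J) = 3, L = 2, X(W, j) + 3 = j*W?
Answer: 18894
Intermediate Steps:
X(W, j) = -3 + W*j (X(W, j) = -3 + j*W = -3 + W*j)
F = 3
Q = 66 (Q = -6*(-3 + 4*(-2)) = -6*(-3 - 8) = -6*(-11) = -2*(-33) = 66)
(-142 + 4*(3 + G(2, 1)))*(-207 + Q) = (-142 + 4*(3 - 1))*(-207 + 66) = (-142 + 4*2)*(-141) = (-142 + 8)*(-141) = -134*(-141) = 18894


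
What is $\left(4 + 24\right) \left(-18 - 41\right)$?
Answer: $-1652$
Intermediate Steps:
$\left(4 + 24\right) \left(-18 - 41\right) = 28 \left(-59\right) = -1652$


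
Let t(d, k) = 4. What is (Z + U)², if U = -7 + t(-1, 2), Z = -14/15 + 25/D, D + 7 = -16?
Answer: 2999824/119025 ≈ 25.203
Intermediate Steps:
D = -23 (D = -7 - 16 = -23)
Z = -697/345 (Z = -14/15 + 25/(-23) = -14*1/15 + 25*(-1/23) = -14/15 - 25/23 = -697/345 ≈ -2.0203)
U = -3 (U = -7 + 4 = -3)
(Z + U)² = (-697/345 - 3)² = (-1732/345)² = 2999824/119025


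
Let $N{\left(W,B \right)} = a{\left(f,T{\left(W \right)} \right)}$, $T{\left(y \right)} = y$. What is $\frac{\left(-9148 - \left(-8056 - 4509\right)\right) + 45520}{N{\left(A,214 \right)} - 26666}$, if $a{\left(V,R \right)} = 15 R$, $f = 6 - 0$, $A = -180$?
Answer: $- \frac{48937}{29366} \approx -1.6665$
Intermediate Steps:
$f = 6$ ($f = 6 + 0 = 6$)
$N{\left(W,B \right)} = 15 W$
$\frac{\left(-9148 - \left(-8056 - 4509\right)\right) + 45520}{N{\left(A,214 \right)} - 26666} = \frac{\left(-9148 - \left(-8056 - 4509\right)\right) + 45520}{15 \left(-180\right) - 26666} = \frac{\left(-9148 - -12565\right) + 45520}{-2700 - 26666} = \frac{\left(-9148 + 12565\right) + 45520}{-29366} = \left(3417 + 45520\right) \left(- \frac{1}{29366}\right) = 48937 \left(- \frac{1}{29366}\right) = - \frac{48937}{29366}$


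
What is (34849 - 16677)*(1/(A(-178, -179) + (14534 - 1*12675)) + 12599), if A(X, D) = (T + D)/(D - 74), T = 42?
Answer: 26928070026627/117616 ≈ 2.2895e+8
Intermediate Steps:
A(X, D) = (42 + D)/(-74 + D) (A(X, D) = (42 + D)/(D - 74) = (42 + D)/(-74 + D))
(34849 - 16677)*(1/(A(-178, -179) + (14534 - 1*12675)) + 12599) = (34849 - 16677)*(1/((42 - 179)/(-74 - 179) + (14534 - 1*12675)) + 12599) = 18172*(1/(-137/(-253) + (14534 - 12675)) + 12599) = 18172*(1/(-1/253*(-137) + 1859) + 12599) = 18172*(1/(137/253 + 1859) + 12599) = 18172*(1/(470464/253) + 12599) = 18172*(253/470464 + 12599) = 18172*(5927376189/470464) = 26928070026627/117616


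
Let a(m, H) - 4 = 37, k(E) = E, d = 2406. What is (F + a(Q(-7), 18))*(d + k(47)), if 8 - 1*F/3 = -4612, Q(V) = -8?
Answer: 34099153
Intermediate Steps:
a(m, H) = 41 (a(m, H) = 4 + 37 = 41)
F = 13860 (F = 24 - 3*(-4612) = 24 + 13836 = 13860)
(F + a(Q(-7), 18))*(d + k(47)) = (13860 + 41)*(2406 + 47) = 13901*2453 = 34099153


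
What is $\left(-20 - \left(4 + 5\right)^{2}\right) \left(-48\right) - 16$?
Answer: $4832$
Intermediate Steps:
$\left(-20 - \left(4 + 5\right)^{2}\right) \left(-48\right) - 16 = \left(-20 - 9^{2}\right) \left(-48\right) - 16 = \left(-20 - 81\right) \left(-48\right) - 16 = \left(-101\right) \left(-48\right) - 16 = 4848 - 16 = 4832$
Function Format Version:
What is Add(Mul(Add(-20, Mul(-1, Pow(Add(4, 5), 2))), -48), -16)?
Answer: 4832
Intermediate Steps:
Add(Mul(Add(-20, Mul(-1, Pow(Add(4, 5), 2))), -48), -16) = Add(Mul(Add(-20, Mul(-1, Pow(9, 2))), -48), -16) = Add(Mul(Add(-20, Mul(-1, 81)), -48), -16) = Add(Mul(Add(-20, -81), -48), -16) = Add(Mul(-101, -48), -16) = Add(4848, -16) = 4832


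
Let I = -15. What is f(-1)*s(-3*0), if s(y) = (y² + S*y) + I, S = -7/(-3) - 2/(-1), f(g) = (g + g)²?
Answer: -60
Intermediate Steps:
f(g) = 4*g² (f(g) = (2*g)² = 4*g²)
S = 13/3 (S = -7*(-⅓) - 2*(-1) = 7/3 + 2 = 13/3 ≈ 4.3333)
s(y) = -15 + y² + 13*y/3 (s(y) = (y² + 13*y/3) - 15 = -15 + y² + 13*y/3)
f(-1)*s(-3*0) = (4*(-1)²)*(-15 + (-3*0)² + 13*(-3*0)/3) = (4*1)*(-15 + 0² + (13/3)*0) = 4*(-15 + 0 + 0) = 4*(-15) = -60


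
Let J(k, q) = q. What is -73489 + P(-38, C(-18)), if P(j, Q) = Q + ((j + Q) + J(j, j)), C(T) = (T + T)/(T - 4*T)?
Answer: -220699/3 ≈ -73566.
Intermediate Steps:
C(T) = -⅔ (C(T) = (2*T)/((-3*T)) = (2*T)*(-1/(3*T)) = -⅔)
P(j, Q) = 2*Q + 2*j (P(j, Q) = Q + ((j + Q) + j) = Q + ((Q + j) + j) = Q + (Q + 2*j) = 2*Q + 2*j)
-73489 + P(-38, C(-18)) = -73489 + (2*(-⅔) + 2*(-38)) = -73489 + (-4/3 - 76) = -73489 - 232/3 = -220699/3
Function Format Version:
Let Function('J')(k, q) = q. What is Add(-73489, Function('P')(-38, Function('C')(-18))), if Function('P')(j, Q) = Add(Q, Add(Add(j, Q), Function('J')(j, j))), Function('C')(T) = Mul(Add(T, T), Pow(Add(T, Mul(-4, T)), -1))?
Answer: Rational(-220699, 3) ≈ -73566.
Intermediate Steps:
Function('C')(T) = Rational(-2, 3) (Function('C')(T) = Mul(Mul(2, T), Pow(Mul(-3, T), -1)) = Mul(Mul(2, T), Mul(Rational(-1, 3), Pow(T, -1))) = Rational(-2, 3))
Function('P')(j, Q) = Add(Mul(2, Q), Mul(2, j)) (Function('P')(j, Q) = Add(Q, Add(Add(j, Q), j)) = Add(Q, Add(Add(Q, j), j)) = Add(Q, Add(Q, Mul(2, j))) = Add(Mul(2, Q), Mul(2, j)))
Add(-73489, Function('P')(-38, Function('C')(-18))) = Add(-73489, Add(Mul(2, Rational(-2, 3)), Mul(2, -38))) = Add(-73489, Add(Rational(-4, 3), -76)) = Add(-73489, Rational(-232, 3)) = Rational(-220699, 3)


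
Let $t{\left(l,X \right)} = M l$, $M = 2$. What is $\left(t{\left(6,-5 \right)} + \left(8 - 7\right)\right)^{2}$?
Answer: $169$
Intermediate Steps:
$t{\left(l,X \right)} = 2 l$
$\left(t{\left(6,-5 \right)} + \left(8 - 7\right)\right)^{2} = \left(2 \cdot 6 + \left(8 - 7\right)\right)^{2} = \left(12 + \left(8 - 7\right)\right)^{2} = \left(12 + 1\right)^{2} = 13^{2} = 169$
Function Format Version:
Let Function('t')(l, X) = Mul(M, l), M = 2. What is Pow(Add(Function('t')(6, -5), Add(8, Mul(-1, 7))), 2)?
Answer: 169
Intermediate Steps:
Function('t')(l, X) = Mul(2, l)
Pow(Add(Function('t')(6, -5), Add(8, Mul(-1, 7))), 2) = Pow(Add(Mul(2, 6), Add(8, Mul(-1, 7))), 2) = Pow(Add(12, Add(8, -7)), 2) = Pow(Add(12, 1), 2) = Pow(13, 2) = 169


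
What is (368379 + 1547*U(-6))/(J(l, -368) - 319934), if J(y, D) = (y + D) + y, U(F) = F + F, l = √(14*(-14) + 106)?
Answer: -56023222065/51296685782 - 1049445*I*√10/51296685782 ≈ -1.0921 - 6.4695e-5*I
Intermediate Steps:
l = 3*I*√10 (l = √(-196 + 106) = √(-90) = 3*I*√10 ≈ 9.4868*I)
U(F) = 2*F
J(y, D) = D + 2*y (J(y, D) = (D + y) + y = D + 2*y)
(368379 + 1547*U(-6))/(J(l, -368) - 319934) = (368379 + 1547*(2*(-6)))/((-368 + 2*(3*I*√10)) - 319934) = (368379 + 1547*(-12))/((-368 + 6*I*√10) - 319934) = (368379 - 18564)/(-320302 + 6*I*√10) = 349815/(-320302 + 6*I*√10)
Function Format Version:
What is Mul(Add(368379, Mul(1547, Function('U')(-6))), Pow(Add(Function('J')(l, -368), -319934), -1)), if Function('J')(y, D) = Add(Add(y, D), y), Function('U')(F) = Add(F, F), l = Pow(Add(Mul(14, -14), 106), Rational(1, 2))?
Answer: Add(Rational(-56023222065, 51296685782), Mul(Rational(-1049445, 51296685782), I, Pow(10, Rational(1, 2)))) ≈ Add(-1.0921, Mul(-6.4695e-5, I))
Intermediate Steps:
l = Mul(3, I, Pow(10, Rational(1, 2))) (l = Pow(Add(-196, 106), Rational(1, 2)) = Pow(-90, Rational(1, 2)) = Mul(3, I, Pow(10, Rational(1, 2))) ≈ Mul(9.4868, I))
Function('U')(F) = Mul(2, F)
Function('J')(y, D) = Add(D, Mul(2, y)) (Function('J')(y, D) = Add(Add(D, y), y) = Add(D, Mul(2, y)))
Mul(Add(368379, Mul(1547, Function('U')(-6))), Pow(Add(Function('J')(l, -368), -319934), -1)) = Mul(Add(368379, Mul(1547, Mul(2, -6))), Pow(Add(Add(-368, Mul(2, Mul(3, I, Pow(10, Rational(1, 2))))), -319934), -1)) = Mul(Add(368379, Mul(1547, -12)), Pow(Add(Add(-368, Mul(6, I, Pow(10, Rational(1, 2)))), -319934), -1)) = Mul(Add(368379, -18564), Pow(Add(-320302, Mul(6, I, Pow(10, Rational(1, 2)))), -1)) = Mul(349815, Pow(Add(-320302, Mul(6, I, Pow(10, Rational(1, 2)))), -1))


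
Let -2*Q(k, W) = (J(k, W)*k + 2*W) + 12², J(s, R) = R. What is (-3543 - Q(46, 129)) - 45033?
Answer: -45408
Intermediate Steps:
Q(k, W) = -72 - W - W*k/2 (Q(k, W) = -((W*k + 2*W) + 12²)/2 = -((2*W + W*k) + 144)/2 = -(144 + 2*W + W*k)/2 = -72 - W - W*k/2)
(-3543 - Q(46, 129)) - 45033 = (-3543 - (-72 - 1*129 - ½*129*46)) - 45033 = (-3543 - (-72 - 129 - 2967)) - 45033 = (-3543 - 1*(-3168)) - 45033 = (-3543 + 3168) - 45033 = -375 - 45033 = -45408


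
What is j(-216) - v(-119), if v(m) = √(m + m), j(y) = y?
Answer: -216 - I*√238 ≈ -216.0 - 15.427*I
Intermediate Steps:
v(m) = √2*√m (v(m) = √(2*m) = √2*√m)
j(-216) - v(-119) = -216 - √2*√(-119) = -216 - √2*I*√119 = -216 - I*√238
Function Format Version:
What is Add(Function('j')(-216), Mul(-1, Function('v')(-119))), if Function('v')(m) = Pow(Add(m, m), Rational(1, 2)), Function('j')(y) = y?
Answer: Add(-216, Mul(-1, I, Pow(238, Rational(1, 2)))) ≈ Add(-216.00, Mul(-15.427, I))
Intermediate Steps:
Function('v')(m) = Mul(Pow(2, Rational(1, 2)), Pow(m, Rational(1, 2))) (Function('v')(m) = Pow(Mul(2, m), Rational(1, 2)) = Mul(Pow(2, Rational(1, 2)), Pow(m, Rational(1, 2))))
Add(Function('j')(-216), Mul(-1, Function('v')(-119))) = Add(-216, Mul(-1, Mul(Pow(2, Rational(1, 2)), Pow(-119, Rational(1, 2))))) = Add(-216, Mul(-1, Mul(Pow(2, Rational(1, 2)), Mul(I, Pow(119, Rational(1, 2)))))) = Add(-216, Mul(-1, Mul(I, Pow(238, Rational(1, 2))))) = Add(-216, Mul(-1, I, Pow(238, Rational(1, 2))))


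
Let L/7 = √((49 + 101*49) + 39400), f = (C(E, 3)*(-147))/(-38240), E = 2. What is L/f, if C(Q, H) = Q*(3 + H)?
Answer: 9560*√44398/63 ≈ 31974.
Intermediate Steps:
f = 441/9560 (f = ((2*(3 + 3))*(-147))/(-38240) = ((2*6)*(-147))*(-1/38240) = (12*(-147))*(-1/38240) = -1764*(-1/38240) = 441/9560 ≈ 0.046130)
L = 7*√44398 (L = 7*√((49 + 101*49) + 39400) = 7*√((49 + 4949) + 39400) = 7*√(4998 + 39400) = 7*√44398 ≈ 1475.0)
L/f = (7*√44398)/(441/9560) = (7*√44398)*(9560/441) = 9560*√44398/63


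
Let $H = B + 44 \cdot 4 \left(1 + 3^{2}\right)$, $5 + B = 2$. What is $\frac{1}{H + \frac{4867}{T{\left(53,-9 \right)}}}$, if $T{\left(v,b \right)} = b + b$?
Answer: $\frac{18}{26759} \approx 0.00067267$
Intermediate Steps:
$B = -3$ ($B = -5 + 2 = -3$)
$T{\left(v,b \right)} = 2 b$
$H = 1757$ ($H = -3 + 44 \cdot 4 \left(1 + 3^{2}\right) = -3 + 44 \cdot 4 \left(1 + 9\right) = -3 + 44 \cdot 4 \cdot 10 = -3 + 44 \cdot 40 = -3 + 1760 = 1757$)
$\frac{1}{H + \frac{4867}{T{\left(53,-9 \right)}}} = \frac{1}{1757 + \frac{4867}{2 \left(-9\right)}} = \frac{1}{1757 + \frac{4867}{-18}} = \frac{1}{1757 + 4867 \left(- \frac{1}{18}\right)} = \frac{1}{1757 - \frac{4867}{18}} = \frac{1}{\frac{26759}{18}} = \frac{18}{26759}$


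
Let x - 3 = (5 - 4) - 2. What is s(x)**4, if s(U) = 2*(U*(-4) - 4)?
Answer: 331776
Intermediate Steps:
x = 2 (x = 3 + ((5 - 4) - 2) = 3 + (1 - 2) = 3 - 1 = 2)
s(U) = -8 - 8*U (s(U) = 2*(-4*U - 4) = 2*(-4 - 4*U) = -8 - 8*U)
s(x)**4 = (-8 - 8*2)**4 = (-8 - 16)**4 = (-24)**4 = 331776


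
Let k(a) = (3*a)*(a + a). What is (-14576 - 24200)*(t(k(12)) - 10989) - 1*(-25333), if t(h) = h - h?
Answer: 426134797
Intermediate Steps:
k(a) = 6*a**2 (k(a) = (3*a)*(2*a) = 6*a**2)
t(h) = 0
(-14576 - 24200)*(t(k(12)) - 10989) - 1*(-25333) = (-14576 - 24200)*(0 - 10989) - 1*(-25333) = -38776*(-10989) + 25333 = 426109464 + 25333 = 426134797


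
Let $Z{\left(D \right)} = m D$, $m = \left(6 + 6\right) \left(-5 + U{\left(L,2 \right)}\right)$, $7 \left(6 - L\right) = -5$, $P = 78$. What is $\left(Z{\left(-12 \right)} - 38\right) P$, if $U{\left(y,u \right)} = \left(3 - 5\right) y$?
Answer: $\frac{1428180}{7} \approx 2.0403 \cdot 10^{5}$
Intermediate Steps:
$L = \frac{47}{7}$ ($L = 6 - - \frac{5}{7} = 6 + \frac{5}{7} = \frac{47}{7} \approx 6.7143$)
$U{\left(y,u \right)} = - 2 y$
$m = - \frac{1548}{7}$ ($m = \left(6 + 6\right) \left(-5 - \frac{94}{7}\right) = 12 \left(-5 - \frac{94}{7}\right) = 12 \left(- \frac{129}{7}\right) = - \frac{1548}{7} \approx -221.14$)
$Z{\left(D \right)} = - \frac{1548 D}{7}$
$\left(Z{\left(-12 \right)} - 38\right) P = \left(\left(- \frac{1548}{7}\right) \left(-12\right) - 38\right) 78 = \left(\frac{18576}{7} - 38\right) 78 = \frac{18310}{7} \cdot 78 = \frac{1428180}{7}$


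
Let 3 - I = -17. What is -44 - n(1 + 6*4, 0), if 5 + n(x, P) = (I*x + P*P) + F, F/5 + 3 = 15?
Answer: -599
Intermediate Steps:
F = 60 (F = -15 + 5*15 = -15 + 75 = 60)
I = 20 (I = 3 - 1*(-17) = 3 + 17 = 20)
n(x, P) = 55 + P² + 20*x (n(x, P) = -5 + ((20*x + P*P) + 60) = -5 + ((20*x + P²) + 60) = -5 + ((P² + 20*x) + 60) = -5 + (60 + P² + 20*x) = 55 + P² + 20*x)
-44 - n(1 + 6*4, 0) = -44 - (55 + 0² + 20*(1 + 6*4)) = -44 - (55 + 0 + 20*(1 + 24)) = -44 - (55 + 0 + 20*25) = -44 - (55 + 0 + 500) = -44 - 1*555 = -44 - 555 = -599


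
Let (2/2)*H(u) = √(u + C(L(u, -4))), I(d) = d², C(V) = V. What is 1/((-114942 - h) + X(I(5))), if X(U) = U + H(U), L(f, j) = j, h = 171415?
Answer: -95444/27328671401 - √21/81986014203 ≈ -3.4925e-6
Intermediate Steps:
H(u) = √(-4 + u) (H(u) = √(u - 4) = √(-4 + u))
X(U) = U + √(-4 + U)
1/((-114942 - h) + X(I(5))) = 1/((-114942 - 1*171415) + (5² + √(-4 + 5²))) = 1/((-114942 - 171415) + (25 + √(-4 + 25))) = 1/(-286357 + (25 + √21)) = 1/(-286332 + √21)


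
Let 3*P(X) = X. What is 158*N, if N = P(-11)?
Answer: -1738/3 ≈ -579.33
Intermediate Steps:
P(X) = X/3
N = -11/3 (N = (⅓)*(-11) = -11/3 ≈ -3.6667)
158*N = 158*(-11/3) = -1738/3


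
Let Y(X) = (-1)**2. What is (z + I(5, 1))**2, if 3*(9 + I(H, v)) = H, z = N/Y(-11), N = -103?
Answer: 109561/9 ≈ 12173.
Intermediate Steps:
Y(X) = 1
z = -103 (z = -103/1 = -103*1 = -103)
I(H, v) = -9 + H/3
(z + I(5, 1))**2 = (-103 + (-9 + (1/3)*5))**2 = (-103 + (-9 + 5/3))**2 = (-103 - 22/3)**2 = (-331/3)**2 = 109561/9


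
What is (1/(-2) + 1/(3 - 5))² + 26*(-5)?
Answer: -129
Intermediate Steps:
(1/(-2) + 1/(3 - 5))² + 26*(-5) = (-½ + 1/(-2))² - 130 = (-½ - ½)² - 130 = (-1)² - 130 = 1 - 130 = -129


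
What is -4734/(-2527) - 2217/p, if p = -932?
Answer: 10014447/2355164 ≈ 4.2521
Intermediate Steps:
-4734/(-2527) - 2217/p = -4734/(-2527) - 2217/(-932) = -4734*(-1/2527) - 2217*(-1/932) = 4734/2527 + 2217/932 = 10014447/2355164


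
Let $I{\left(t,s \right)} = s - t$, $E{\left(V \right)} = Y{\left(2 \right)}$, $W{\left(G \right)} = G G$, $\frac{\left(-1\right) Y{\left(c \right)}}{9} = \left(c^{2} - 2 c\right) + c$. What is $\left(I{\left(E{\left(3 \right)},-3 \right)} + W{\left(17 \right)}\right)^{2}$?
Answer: $92416$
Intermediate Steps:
$Y{\left(c \right)} = - 9 c^{2} + 9 c$ ($Y{\left(c \right)} = - 9 \left(\left(c^{2} - 2 c\right) + c\right) = - 9 \left(c^{2} - c\right) = - 9 c^{2} + 9 c$)
$W{\left(G \right)} = G^{2}$
$E{\left(V \right)} = -18$ ($E{\left(V \right)} = 9 \cdot 2 \left(1 - 2\right) = 9 \cdot 2 \left(-1\right) = -18$)
$\left(I{\left(E{\left(3 \right)},-3 \right)} + W{\left(17 \right)}\right)^{2} = \left(\left(-3 - -18\right) + 17^{2}\right)^{2} = \left(\left(-3 + 18\right) + 289\right)^{2} = \left(15 + 289\right)^{2} = 304^{2} = 92416$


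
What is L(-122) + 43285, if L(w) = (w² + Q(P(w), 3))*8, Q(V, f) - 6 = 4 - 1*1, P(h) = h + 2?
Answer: 162429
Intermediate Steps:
P(h) = 2 + h
Q(V, f) = 9 (Q(V, f) = 6 + (4 - 1*1) = 6 + (4 - 1) = 6 + 3 = 9)
L(w) = 72 + 8*w² (L(w) = (w² + 9)*8 = (9 + w²)*8 = 72 + 8*w²)
L(-122) + 43285 = (72 + 8*(-122)²) + 43285 = (72 + 8*14884) + 43285 = (72 + 119072) + 43285 = 119144 + 43285 = 162429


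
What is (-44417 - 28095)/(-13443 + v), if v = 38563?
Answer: -2266/785 ≈ -2.8866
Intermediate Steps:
(-44417 - 28095)/(-13443 + v) = (-44417 - 28095)/(-13443 + 38563) = -72512/25120 = -72512*1/25120 = -2266/785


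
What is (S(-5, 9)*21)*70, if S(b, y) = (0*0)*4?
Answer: 0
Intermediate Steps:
S(b, y) = 0 (S(b, y) = 0*4 = 0)
(S(-5, 9)*21)*70 = (0*21)*70 = 0*70 = 0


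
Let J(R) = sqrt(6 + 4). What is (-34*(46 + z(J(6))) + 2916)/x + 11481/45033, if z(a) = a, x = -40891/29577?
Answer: -600104939287/613814801 + 1005618*sqrt(10)/40891 ≈ -899.90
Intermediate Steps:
x = -40891/29577 (x = -40891*1/29577 = -40891/29577 ≈ -1.3825)
J(R) = sqrt(10)
(-34*(46 + z(J(6))) + 2916)/x + 11481/45033 = (-34*(46 + sqrt(10)) + 2916)/(-40891/29577) + 11481/45033 = ((-1564 - 34*sqrt(10)) + 2916)*(-29577/40891) + 11481*(1/45033) = (1352 - 34*sqrt(10))*(-29577/40891) + 3827/15011 = (-39988104/40891 + 1005618*sqrt(10)/40891) + 3827/15011 = -600104939287/613814801 + 1005618*sqrt(10)/40891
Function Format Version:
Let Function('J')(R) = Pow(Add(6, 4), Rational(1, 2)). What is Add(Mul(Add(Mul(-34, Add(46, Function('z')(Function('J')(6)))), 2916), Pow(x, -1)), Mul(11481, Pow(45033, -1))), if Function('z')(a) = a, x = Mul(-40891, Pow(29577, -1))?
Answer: Add(Rational(-600104939287, 613814801), Mul(Rational(1005618, 40891), Pow(10, Rational(1, 2)))) ≈ -899.90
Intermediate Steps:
x = Rational(-40891, 29577) (x = Mul(-40891, Rational(1, 29577)) = Rational(-40891, 29577) ≈ -1.3825)
Function('J')(R) = Pow(10, Rational(1, 2))
Add(Mul(Add(Mul(-34, Add(46, Function('z')(Function('J')(6)))), 2916), Pow(x, -1)), Mul(11481, Pow(45033, -1))) = Add(Mul(Add(Mul(-34, Add(46, Pow(10, Rational(1, 2)))), 2916), Pow(Rational(-40891, 29577), -1)), Mul(11481, Pow(45033, -1))) = Add(Mul(Add(Add(-1564, Mul(-34, Pow(10, Rational(1, 2)))), 2916), Rational(-29577, 40891)), Mul(11481, Rational(1, 45033))) = Add(Mul(Add(1352, Mul(-34, Pow(10, Rational(1, 2)))), Rational(-29577, 40891)), Rational(3827, 15011)) = Add(Add(Rational(-39988104, 40891), Mul(Rational(1005618, 40891), Pow(10, Rational(1, 2)))), Rational(3827, 15011)) = Add(Rational(-600104939287, 613814801), Mul(Rational(1005618, 40891), Pow(10, Rational(1, 2))))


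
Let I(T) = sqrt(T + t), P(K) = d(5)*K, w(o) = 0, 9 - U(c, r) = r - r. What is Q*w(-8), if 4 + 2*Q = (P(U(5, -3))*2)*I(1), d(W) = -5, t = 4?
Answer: 0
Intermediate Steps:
U(c, r) = 9 (U(c, r) = 9 - (r - r) = 9 - 1*0 = 9 + 0 = 9)
P(K) = -5*K
I(T) = sqrt(4 + T) (I(T) = sqrt(T + 4) = sqrt(4 + T))
Q = -2 - 45*sqrt(5) (Q = -2 + ((-5*9*2)*sqrt(4 + 1))/2 = -2 + ((-45*2)*sqrt(5))/2 = -2 + (-90*sqrt(5))/2 = -2 - 45*sqrt(5) ≈ -102.62)
Q*w(-8) = (-2 - 45*sqrt(5))*0 = 0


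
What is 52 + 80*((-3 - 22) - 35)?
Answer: -4748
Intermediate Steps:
52 + 80*((-3 - 22) - 35) = 52 + 80*(-25 - 35) = 52 + 80*(-60) = 52 - 4800 = -4748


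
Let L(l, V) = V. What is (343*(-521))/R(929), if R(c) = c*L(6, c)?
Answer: -178703/863041 ≈ -0.20706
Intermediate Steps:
R(c) = c**2 (R(c) = c*c = c**2)
(343*(-521))/R(929) = (343*(-521))/(929**2) = -178703/863041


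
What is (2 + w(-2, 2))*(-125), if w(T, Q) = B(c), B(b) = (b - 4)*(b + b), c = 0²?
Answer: -250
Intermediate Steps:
c = 0
B(b) = 2*b*(-4 + b) (B(b) = (-4 + b)*(2*b) = 2*b*(-4 + b))
w(T, Q) = 0 (w(T, Q) = 2*0*(-4 + 0) = 2*0*(-4) = 0)
(2 + w(-2, 2))*(-125) = (2 + 0)*(-125) = 2*(-125) = -250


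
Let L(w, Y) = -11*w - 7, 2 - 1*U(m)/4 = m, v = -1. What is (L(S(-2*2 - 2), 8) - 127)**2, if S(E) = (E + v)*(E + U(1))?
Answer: 82944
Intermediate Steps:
U(m) = 8 - 4*m
S(E) = (-1 + E)*(4 + E) (S(E) = (E - 1)*(E + (8 - 4*1)) = (-1 + E)*(E + (8 - 4)) = (-1 + E)*(E + 4) = (-1 + E)*(4 + E))
L(w, Y) = -7 - 11*w
(L(S(-2*2 - 2), 8) - 127)**2 = ((-7 - 11*(-4 + (-2*2 - 2)**2 + 3*(-2*2 - 2))) - 127)**2 = ((-7 - 11*(-4 + (-4 - 2)**2 + 3*(-4 - 2))) - 127)**2 = ((-7 - 11*(-4 + (-6)**2 + 3*(-6))) - 127)**2 = ((-7 - 11*(-4 + 36 - 18)) - 127)**2 = ((-7 - 11*14) - 127)**2 = ((-7 - 154) - 127)**2 = (-161 - 127)**2 = (-288)**2 = 82944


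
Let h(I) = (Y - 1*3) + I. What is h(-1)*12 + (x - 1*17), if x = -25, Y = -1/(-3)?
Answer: -86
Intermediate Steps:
Y = ⅓ (Y = -1*(-⅓) = ⅓ ≈ 0.33333)
h(I) = -8/3 + I (h(I) = (⅓ - 1*3) + I = (⅓ - 3) + I = -8/3 + I)
h(-1)*12 + (x - 1*17) = (-8/3 - 1)*12 + (-25 - 1*17) = -11/3*12 + (-25 - 17) = -44 - 42 = -86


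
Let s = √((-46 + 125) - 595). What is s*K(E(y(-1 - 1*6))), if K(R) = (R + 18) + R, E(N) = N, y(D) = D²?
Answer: 232*I*√129 ≈ 2635.0*I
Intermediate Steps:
K(R) = 18 + 2*R (K(R) = (18 + R) + R = 18 + 2*R)
s = 2*I*√129 (s = √(79 - 595) = √(-516) = 2*I*√129 ≈ 22.716*I)
s*K(E(y(-1 - 1*6))) = (2*I*√129)*(18 + 2*(-1 - 1*6)²) = (2*I*√129)*(18 + 2*(-1 - 6)²) = (2*I*√129)*(18 + 2*(-7)²) = (2*I*√129)*(18 + 2*49) = (2*I*√129)*(18 + 98) = (2*I*√129)*116 = 232*I*√129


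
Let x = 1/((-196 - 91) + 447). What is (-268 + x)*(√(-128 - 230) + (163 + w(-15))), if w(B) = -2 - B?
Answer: -471669/10 - 42879*I*√358/160 ≈ -47167.0 - 5070.7*I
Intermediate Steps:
x = 1/160 (x = 1/(-287 + 447) = 1/160 ≈ 0.0062500)
(-268 + x)*(√(-128 - 230) + (163 + w(-15))) = (-268 + 1/160)*(√(-128 - 230) + (163 + (-2 - 1*(-15)))) = -42879*(√(-358) + (163 + (-2 + 15)))/160 = -42879*(I*√358 + (163 + 13))/160 = -42879*(I*√358 + 176)/160 = -42879*(176 + I*√358)/160 = -471669/10 - 42879*I*√358/160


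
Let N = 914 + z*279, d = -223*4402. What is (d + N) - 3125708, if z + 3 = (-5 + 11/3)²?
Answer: -4106781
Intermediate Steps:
z = -11/9 (z = -3 + (-5 + 11/3)² = -3 + (-4/3)² = -3 + 16/9 = -11/9 ≈ -1.2222)
d = -981646
N = 573 (N = 914 - 11/9*279 = 914 - 341 = 573)
(d + N) - 3125708 = (-981646 + 573) - 3125708 = -981073 - 3125708 = -4106781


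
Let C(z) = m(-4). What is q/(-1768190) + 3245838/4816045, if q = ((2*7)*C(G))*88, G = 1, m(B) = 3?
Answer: 114429163818/170313652171 ≈ 0.67187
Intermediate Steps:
C(z) = 3
q = 3696 (q = ((2*7)*3)*88 = (14*3)*88 = 42*88 = 3696)
q/(-1768190) + 3245838/4816045 = 3696/(-1768190) + 3245838/4816045 = 3696*(-1/1768190) + 3245838*(1/4816045) = -1848/884095 + 3245838/4816045 = 114429163818/170313652171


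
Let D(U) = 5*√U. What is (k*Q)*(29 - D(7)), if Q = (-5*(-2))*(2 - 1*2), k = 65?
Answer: 0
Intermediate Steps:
Q = 0 (Q = 10*(2 - 2) = 10*0 = 0)
(k*Q)*(29 - D(7)) = (65*0)*(29 - 5*√7) = 0*(29 - 5*√7) = 0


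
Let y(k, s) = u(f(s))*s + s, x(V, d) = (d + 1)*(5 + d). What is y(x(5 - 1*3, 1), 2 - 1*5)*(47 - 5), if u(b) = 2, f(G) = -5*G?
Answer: -378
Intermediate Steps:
x(V, d) = (1 + d)*(5 + d)
y(k, s) = 3*s (y(k, s) = 2*s + s = 3*s)
y(x(5 - 1*3, 1), 2 - 1*5)*(47 - 5) = (3*(2 - 1*5))*(47 - 5) = (3*(2 - 5))*42 = (3*(-3))*42 = -9*42 = -378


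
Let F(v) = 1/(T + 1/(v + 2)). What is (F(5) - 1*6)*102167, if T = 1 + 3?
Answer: -588341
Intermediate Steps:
T = 4
F(v) = 1/(4 + 1/(2 + v)) (F(v) = 1/(4 + 1/(v + 2)) = 1/(4 + 1/(2 + v)))
(F(5) - 1*6)*102167 = ((2 + 5)/(9 + 4*5) - 1*6)*102167 = (7/(9 + 20) - 6)*102167 = (7/29 - 6)*102167 = -167/29*102167 = -588341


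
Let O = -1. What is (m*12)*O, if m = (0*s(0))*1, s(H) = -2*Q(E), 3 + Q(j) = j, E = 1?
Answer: 0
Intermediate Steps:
Q(j) = -3 + j
s(H) = 4 (s(H) = -2*(-3 + 1) = -2*(-2) = 4)
m = 0 (m = (0*4)*1 = 0*1 = 0)
(m*12)*O = (0*12)*(-1) = 0*(-1) = 0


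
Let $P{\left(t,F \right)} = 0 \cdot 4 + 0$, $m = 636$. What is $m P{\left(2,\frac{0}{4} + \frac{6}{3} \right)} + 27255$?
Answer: $27255$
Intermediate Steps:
$P{\left(t,F \right)} = 0$ ($P{\left(t,F \right)} = 0 + 0 = 0$)
$m P{\left(2,\frac{0}{4} + \frac{6}{3} \right)} + 27255 = 636 \cdot 0 + 27255 = 0 + 27255 = 27255$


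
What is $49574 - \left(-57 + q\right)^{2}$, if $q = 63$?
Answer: $49538$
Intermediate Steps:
$49574 - \left(-57 + q\right)^{2} = 49574 - \left(-57 + 63\right)^{2} = 49574 - 6^{2} = 49574 - 36 = 49538$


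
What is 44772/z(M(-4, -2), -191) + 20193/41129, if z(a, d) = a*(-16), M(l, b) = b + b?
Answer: 460679985/658064 ≈ 700.05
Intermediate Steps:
M(l, b) = 2*b
z(a, d) = -16*a
44772/z(M(-4, -2), -191) + 20193/41129 = 44772/((-32*(-2))) + 20193/41129 = 44772/((-16*(-4))) + 20193*(1/41129) = 44772/64 + 20193/41129 = 44772*(1/64) + 20193/41129 = 11193/16 + 20193/41129 = 460679985/658064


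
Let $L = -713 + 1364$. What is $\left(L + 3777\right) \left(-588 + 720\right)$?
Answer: $584496$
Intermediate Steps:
$L = 651$
$\left(L + 3777\right) \left(-588 + 720\right) = \left(651 + 3777\right) \left(-588 + 720\right) = 4428 \cdot 132 = 584496$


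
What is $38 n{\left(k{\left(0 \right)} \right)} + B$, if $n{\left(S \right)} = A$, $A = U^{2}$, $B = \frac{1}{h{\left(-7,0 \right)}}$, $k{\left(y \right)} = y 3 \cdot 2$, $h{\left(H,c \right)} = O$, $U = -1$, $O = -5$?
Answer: $\frac{189}{5} \approx 37.8$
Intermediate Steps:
$h{\left(H,c \right)} = -5$
$k{\left(y \right)} = 6 y$ ($k{\left(y \right)} = 3 y 2 = 6 y$)
$B = - \frac{1}{5}$ ($B = \frac{1}{-5} = - \frac{1}{5} \approx -0.2$)
$A = 1$ ($A = \left(-1\right)^{2} = 1$)
$n{\left(S \right)} = 1$
$38 n{\left(k{\left(0 \right)} \right)} + B = 38 \cdot 1 - \frac{1}{5} = 38 - \frac{1}{5} = \frac{189}{5}$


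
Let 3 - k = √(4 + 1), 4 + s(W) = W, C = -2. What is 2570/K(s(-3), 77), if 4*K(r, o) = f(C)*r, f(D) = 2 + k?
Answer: -2570/7 - 514*√5/7 ≈ -531.33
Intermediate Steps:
s(W) = -4 + W
k = 3 - √5 (k = 3 - √(4 + 1) = 3 - √5 ≈ 0.76393)
f(D) = 5 - √5 (f(D) = 2 + (3 - √5) = 5 - √5)
K(r, o) = r*(5 - √5)/4 (K(r, o) = ((5 - √5)*r)/4 = (r*(5 - √5))/4 = r*(5 - √5)/4)
2570/K(s(-3), 77) = 2570/(((-4 - 3)*(5 - √5)/4)) = 2570/(((¼)*(-7)*(5 - √5))) = 2570/(-35/4 + 7*√5/4)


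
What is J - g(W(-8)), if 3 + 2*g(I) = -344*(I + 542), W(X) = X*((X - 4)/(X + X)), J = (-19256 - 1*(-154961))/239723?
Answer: 44202076211/479446 ≈ 92194.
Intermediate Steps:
J = 135705/239723 (J = (-19256 + 154961)*(1/239723) = 135705*(1/239723) = 135705/239723 ≈ 0.56609)
W(X) = -2 + X/2 (W(X) = X*((-4 + X)/((2*X))) = X*((-4 + X)*(1/(2*X))) = X*((-4 + X)/(2*X)) = -2 + X/2)
g(I) = -186451/2 - 172*I (g(I) = -3/2 + (-344*(I + 542))/2 = -3/2 + (-344*(542 + I))/2 = -3/2 + (-186448 - 344*I)/2 = -3/2 + (-93224 - 172*I) = -186451/2 - 172*I)
J - g(W(-8)) = 135705/239723 - (-186451/2 - 172*(-2 + (1/2)*(-8))) = 135705/239723 - (-186451/2 - 172*(-2 - 4)) = 135705/239723 - (-186451/2 - 172*(-6)) = 135705/239723 - (-186451/2 + 1032) = 135705/239723 - 1*(-184387/2) = 135705/239723 + 184387/2 = 44202076211/479446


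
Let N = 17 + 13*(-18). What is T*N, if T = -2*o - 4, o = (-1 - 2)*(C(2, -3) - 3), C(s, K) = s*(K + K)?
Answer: 20398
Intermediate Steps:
C(s, K) = 2*K*s (C(s, K) = s*(2*K) = 2*K*s)
o = 45 (o = (-1 - 2)*(2*(-3)*2 - 3) = -3*(-12 - 3) = -3*(-15) = 45)
N = -217 (N = 17 - 234 = -217)
T = -94 (T = -2*45 - 4 = -90 - 4 = -94)
T*N = -94*(-217) = 20398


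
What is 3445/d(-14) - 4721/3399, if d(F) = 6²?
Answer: 3846533/40788 ≈ 94.306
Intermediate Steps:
d(F) = 36
3445/d(-14) - 4721/3399 = 3445/36 - 4721/3399 = 3846533/40788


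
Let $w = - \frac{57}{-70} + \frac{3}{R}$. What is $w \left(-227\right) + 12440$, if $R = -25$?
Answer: $\frac{4298839}{350} \approx 12282.0$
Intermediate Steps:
$w = \frac{243}{350}$ ($w = - \frac{57}{-70} + \frac{3}{-25} = \left(-57\right) \left(- \frac{1}{70}\right) + 3 \left(- \frac{1}{25}\right) = \frac{57}{70} - \frac{3}{25} = \frac{243}{350} \approx 0.69429$)
$w \left(-227\right) + 12440 = \frac{243}{350} \left(-227\right) + 12440 = - \frac{55161}{350} + 12440 = \frac{4298839}{350}$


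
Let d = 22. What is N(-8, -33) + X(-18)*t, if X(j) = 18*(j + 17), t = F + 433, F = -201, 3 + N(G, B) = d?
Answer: -4157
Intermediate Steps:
N(G, B) = 19 (N(G, B) = -3 + 22 = 19)
t = 232 (t = -201 + 433 = 232)
X(j) = 306 + 18*j (X(j) = 18*(17 + j) = 306 + 18*j)
N(-8, -33) + X(-18)*t = 19 + (306 + 18*(-18))*232 = 19 + (306 - 324)*232 = 19 - 18*232 = 19 - 4176 = -4157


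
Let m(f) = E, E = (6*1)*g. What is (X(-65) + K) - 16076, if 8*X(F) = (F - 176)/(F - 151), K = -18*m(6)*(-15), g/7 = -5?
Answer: -125756687/1728 ≈ -72776.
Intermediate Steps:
g = -35 (g = 7*(-5) = -35)
E = -210 (E = (6*1)*(-35) = 6*(-35) = -210)
m(f) = -210
K = -56700 (K = -18*(-210)*(-15) = 3780*(-15) = -56700)
X(F) = (-176 + F)/(8*(-151 + F)) (X(F) = ((F - 176)/(F - 151))/8 = ((-176 + F)/(-151 + F))/8 = (-176 + F)/(8*(-151 + F)))
(X(-65) + K) - 16076 = ((-176 - 65)/(8*(-151 - 65)) - 56700) - 16076 = ((⅛)*(-241)/(-216) - 56700) - 16076 = ((⅛)*(-1/216)*(-241) - 56700) - 16076 = (241/1728 - 56700) - 16076 = -97977359/1728 - 16076 = -125756687/1728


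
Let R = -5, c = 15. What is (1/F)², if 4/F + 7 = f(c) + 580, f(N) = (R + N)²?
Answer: 452929/16 ≈ 28308.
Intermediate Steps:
f(N) = (-5 + N)²
F = 4/673 (F = 4/(-7 + ((-5 + 15)² + 580)) = 4/(-7 + (10² + 580)) = 4/(-7 + (100 + 580)) = 4/(-7 + 680) = 4/673 ≈ 0.0059435)
(1/F)² = (1/(4/673))² = (673/4)² = 452929/16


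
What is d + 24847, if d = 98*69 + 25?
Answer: 31634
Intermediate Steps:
d = 6787 (d = 6762 + 25 = 6787)
d + 24847 = 6787 + 24847 = 31634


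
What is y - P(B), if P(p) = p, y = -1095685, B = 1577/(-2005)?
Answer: -2196846848/2005 ≈ -1.0957e+6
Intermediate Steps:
B = -1577/2005 (B = 1577*(-1/2005) = -1577/2005 ≈ -0.78653)
y - P(B) = -1095685 - 1*(-1577/2005) = -1095685 + 1577/2005 = -2196846848/2005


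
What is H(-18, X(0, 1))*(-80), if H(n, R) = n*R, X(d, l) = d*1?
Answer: 0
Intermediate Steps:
X(d, l) = d
H(n, R) = R*n
H(-18, X(0, 1))*(-80) = (0*(-18))*(-80) = 0*(-80) = 0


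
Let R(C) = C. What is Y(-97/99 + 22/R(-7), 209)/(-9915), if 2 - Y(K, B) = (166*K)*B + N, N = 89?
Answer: -9005497/624645 ≈ -14.417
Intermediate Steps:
Y(K, B) = -87 - 166*B*K (Y(K, B) = 2 - ((166*K)*B + 89) = 2 - (166*B*K + 89) = 2 - (89 + 166*B*K) = 2 + (-89 - 166*B*K) = -87 - 166*B*K)
Y(-97/99 + 22/R(-7), 209)/(-9915) = (-87 - 166*209*(-97/99 + 22/(-7)))/(-9915) = (-87 - 166*209*(-97*1/99 + 22*(-⅐)))*(-1/9915) = (-87 - 166*209*(-97/99 - 22/7))*(-1/9915) = (-87 - 166*209*(-2857/693))*(-1/9915) = (-87 + 9010978/63)*(-1/9915) = (9005497/63)*(-1/9915) = -9005497/624645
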